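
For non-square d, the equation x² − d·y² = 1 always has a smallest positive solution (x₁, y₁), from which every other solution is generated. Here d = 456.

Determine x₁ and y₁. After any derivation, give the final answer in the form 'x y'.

1025 48

d=456: √d = [21; 2,1,4,1,2,42] (ℓ=6, even), read p_5/q_5
k=0  a_k=21  p_k/q_k = 21/1
k=1  a_k=2  p_k/q_k = 43/2
k=2  a_k=1  p_k/q_k = 64/3
k=3  a_k=4  p_k/q_k = 299/14
k=4  a_k=1  p_k/q_k = 363/17
k=5  a_k=2  p_k/q_k = 1025/48
(x₁, y₁) = (1025, 48);  1025² − 456·48² = 1 ✓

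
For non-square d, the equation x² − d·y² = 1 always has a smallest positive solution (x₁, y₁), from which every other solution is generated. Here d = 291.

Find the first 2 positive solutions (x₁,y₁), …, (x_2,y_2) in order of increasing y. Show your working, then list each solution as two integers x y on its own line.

290 17
168199 9860

d=291: √d = [17; 17,34] (ℓ=2, even), read p_1/q_1
k=0  a_k=17  p_k/q_k = 17/1
k=1  a_k=17  p_k/q_k = 290/17
→ (290, 17).  Check: 290²=84100, 291·17²=84099, difference 1.
(290+17√291)^2 = 168199 + 9860√291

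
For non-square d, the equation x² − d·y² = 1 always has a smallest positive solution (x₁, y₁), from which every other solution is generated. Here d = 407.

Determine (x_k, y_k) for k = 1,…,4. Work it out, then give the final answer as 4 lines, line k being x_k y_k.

d=407: √d = [20; 5,1,2,1,5,40] (ℓ=6, even), read p_5/q_5
i=0: a=20 ⇒ p=20, q=1
…
i=4: a=1 ⇒ p=464, q=23
i=5: a=5 ⇒ p=2663, q=132
(x₁, y₁) = (2663, 132);  2663² − 407·132² = 1 ✓
n=2: (2663,132)∘(2663,132) = (2663·2663+407·132·132, 2663·132+132·2663) = (14183137,703032)
n=3: (14183137,703032)∘(2663,132) = (2663·14183137+407·132·703032, 2663·703032+132·14183137) = (75539384999,3744348300)
n=4: (75539384999,3744348300)∘(2663,132) = (2663·75539384999+407·132·3744348300, 2663·3744348300+132·75539384999) = (402322750321537,19942398342768)

2663 132
14183137 703032
75539384999 3744348300
402322750321537 19942398342768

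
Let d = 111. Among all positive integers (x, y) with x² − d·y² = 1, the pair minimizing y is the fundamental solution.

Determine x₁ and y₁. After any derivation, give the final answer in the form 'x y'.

295 28

[10; 1,1,6,1,1,20] for √111; ℓ=6 ⇒ convergent index 5
step 0: (10, 1)  from 10·(1,0) + (0,1)
step 1: (11, 1)  from 1·(10,1) + (1,0)
step 2: (21, 2)  from 1·(11,1) + (10,1)
step 3: (137, 13)  from 6·(21,2) + (11,1)
step 4: (158, 15)  from 1·(137,13) + (21,2)
step 5: (295, 28)  from 1·(158,15) + (137,13)
fundamental: x₁=295, y₁=28  (since 87025 − 111·784 = 1)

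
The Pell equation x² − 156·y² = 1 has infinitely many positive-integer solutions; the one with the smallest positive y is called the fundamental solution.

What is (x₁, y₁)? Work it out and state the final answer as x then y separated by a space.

25 2

√156 = [12; 2,24, …], period ℓ=2 (even) → k=1
step 0: (12, 1)  from 12·(1,0) + (0,1)
step 1: (25, 2)  from 2·(12,1) + (1,0)
→ (25, 2).  Check: 25²=625, 156·2²=624, difference 1.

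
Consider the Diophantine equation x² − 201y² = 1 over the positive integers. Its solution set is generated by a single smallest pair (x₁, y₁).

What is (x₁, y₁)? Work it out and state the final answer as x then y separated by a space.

d=201: √d = [14; 5,1,1,1,2,…,1,5,28] (ℓ=14, even), read p_13/q_13
step 0: (14, 1)  from 14·(1,0) + (0,1)
…
step 12: (91402, 6447)  from 1·(58085,4097) + (33317,2350)
step 13: (515095, 36332)  from 5·(91402,6447) + (58085,4097)
→ (515095, 36332).  Check: 515095²=265322859025, 201·36332²=265322859024, difference 1.

515095 36332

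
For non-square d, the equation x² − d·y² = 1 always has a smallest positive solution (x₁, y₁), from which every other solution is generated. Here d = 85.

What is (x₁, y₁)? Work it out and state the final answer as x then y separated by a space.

√85 → a₀=9, period (4,1,1,4,18); ℓ=5 odd so k=9
step 0: (9, 1)  from 9·(1,0) + (0,1)
step 1: (37, 4)  from 4·(9,1) + (1,0)
…
step 3: (83, 9)  from 1·(46,5) + (37,4)
…
step 8: (62739, 6805)  from 1·(34813,3776) + (27926,3029)
step 9: (285769, 30996)  from 4·(62739,6805) + (34813,3776)
(x₁, y₁) = (285769, 30996);  285769² − 85·30996² = 1 ✓

285769 30996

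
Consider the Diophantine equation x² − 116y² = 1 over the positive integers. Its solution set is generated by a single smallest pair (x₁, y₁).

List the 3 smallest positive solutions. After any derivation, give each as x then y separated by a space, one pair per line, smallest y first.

√116 → a₀=10, period (1,3,2,1,4,1,2,3,1,20); ℓ=10 even so k=9
k=0  a_k=10  p_k/q_k = 10/1
k=1  a_k=1  p_k/q_k = 11/1
…
k=3  a_k=2  p_k/q_k = 97/9
k=4  a_k=1  p_k/q_k = 140/13
…
k=6  a_k=1  p_k/q_k = 797/74
k=7  a_k=2  p_k/q_k = 2251/209
k=8  a_k=3  p_k/q_k = 7550/701
k=9  a_k=1  p_k/q_k = 9801/910
(x₁, y₁) = (9801, 910);  9801² − 116·910² = 1 ✓
(x_2, y_2) = (9801·9801 + 116·910·910, 9801·910 + 910·9801) = (192119201, 17837820)
(x_3, y_3) = (9801·192119201 + 116·910·17837820, 9801·17837820 + 910·192119201) = (3765920568201, 349656946730)

9801 910
192119201 17837820
3765920568201 349656946730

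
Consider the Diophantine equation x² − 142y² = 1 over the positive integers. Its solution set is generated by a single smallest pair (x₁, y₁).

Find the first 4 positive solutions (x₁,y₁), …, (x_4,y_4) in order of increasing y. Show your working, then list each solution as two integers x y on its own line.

[11; 1,10,1,22] for √142; ℓ=4 ⇒ convergent index 3
a_0=11:  p_0=11·1+0=11,  q_0=11·0+1=1
a_1=1:  p_1=1·11+1=12,  q_1=1·1+0=1
a_2=10:  p_2=10·12+11=131,  q_2=10·1+1=11
a_3=1:  p_3=1·131+12=143,  q_3=1·11+1=12
(x₁, y₁) = (143, 12);  143² − 142·12² = 1 ✓
n=2: (143,12)∘(143,12) = (143·143+142·12·12, 143·12+12·143) = (40897,3432)
n=3: (40897,3432)∘(143,12) = (143·40897+142·12·3432, 143·3432+12·40897) = (11696399,981540)
n=4: (11696399,981540)∘(143,12) = (143·11696399+142·12·981540, 143·981540+12·11696399) = (3345129217,280717008)

143 12
40897 3432
11696399 981540
3345129217 280717008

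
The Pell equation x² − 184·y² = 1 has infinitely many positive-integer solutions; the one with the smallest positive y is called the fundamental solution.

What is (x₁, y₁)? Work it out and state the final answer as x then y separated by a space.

24335 1794

√184 = [13; 1,1,3,2,1,2,1,2,3,1,1,26, …], period ℓ=12 (even) → k=11
a_0=13:  p_0=13·1+0=13,  q_0=13·0+1=1
…
a_3=3:  p_3=3·27+14=95,  q_3=3·2+1=7
…
a_6=2:  p_6=2·312+217=841,  q_6=2·23+16=62
…
a_8=2:  p_8=2·1153+841=3147,  q_8=2·85+62=232
…
a_10=1:  p_10=1·10594+3147=13741,  q_10=1·781+232=1013
a_11=1:  p_11=1·13741+10594=24335,  q_11=1·1013+781=1794
(x₁, y₁) = (24335, 1794);  24335² − 184·1794² = 1 ✓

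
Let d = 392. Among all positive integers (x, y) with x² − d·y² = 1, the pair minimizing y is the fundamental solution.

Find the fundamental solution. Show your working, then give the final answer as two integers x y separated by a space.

99 5

√392 = [19; 1,3,1,38, …], period ℓ=4 (even) → k=3
k=0  a_k=19  p_k/q_k = 19/1
k=1  a_k=1  p_k/q_k = 20/1
k=2  a_k=3  p_k/q_k = 79/4
k=3  a_k=1  p_k/q_k = 99/5
→ (99, 5).  Check: 99²=9801, 392·5²=9800, difference 1.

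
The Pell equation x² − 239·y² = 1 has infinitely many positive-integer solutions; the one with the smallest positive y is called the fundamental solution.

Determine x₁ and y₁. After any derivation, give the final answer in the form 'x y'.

√239 = [15; 2,5,1,2,4,15,4,2,1,5,2,30, …], period ℓ=12 (even) → k=11
i=0: a=15 ⇒ p=15, q=1
…
i=3: a=1 ⇒ p=201, q=13
…
i=6: a=15 ⇒ p=37907, q=2452
…
i=8: a=2 ⇒ p=346141, q=22390
…
i=10: a=5 ⇒ p=2847431, q=184185
i=11: a=2 ⇒ p=6195120, q=400729
(x₁, y₁) = (6195120, 400729);  6195120² − 239·400729² = 1 ✓

6195120 400729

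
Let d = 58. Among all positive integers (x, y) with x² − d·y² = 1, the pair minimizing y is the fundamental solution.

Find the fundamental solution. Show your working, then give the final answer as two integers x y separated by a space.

19603 2574

[7; 1,1,1,1,1,1,14] for √58; ℓ=7 ⇒ convergent index 13
i=0: a=7 ⇒ p=7, q=1
i=1: a=1 ⇒ p=8, q=1
…
i=4: a=1 ⇒ p=38, q=5
i=5: a=1 ⇒ p=61, q=8
…
i=7: a=14 ⇒ p=1447, q=190
i=8: a=1 ⇒ p=1546, q=203
i=9: a=1 ⇒ p=2993, q=393
…
i=11: a=1 ⇒ p=7532, q=989
i=12: a=1 ⇒ p=12071, q=1585
i=13: a=1 ⇒ p=19603, q=2574
fundamental: x₁=19603, y₁=2574  (since 384277609 − 58·6625476 = 1)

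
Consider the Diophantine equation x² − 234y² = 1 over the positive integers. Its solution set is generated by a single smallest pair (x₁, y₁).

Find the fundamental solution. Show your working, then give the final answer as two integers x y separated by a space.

[15; 3,2,1,2,1,2,3,30] for √234; ℓ=8 ⇒ convergent index 7
k=0  a_k=15  p_k/q_k = 15/1
k=1  a_k=3  p_k/q_k = 46/3
k=2  a_k=2  p_k/q_k = 107/7
k=3  a_k=1  p_k/q_k = 153/10
k=4  a_k=2  p_k/q_k = 413/27
…
k=6  a_k=2  p_k/q_k = 1545/101
k=7  a_k=3  p_k/q_k = 5201/340
fundamental: x₁=5201, y₁=340  (since 27050401 − 234·115600 = 1)

5201 340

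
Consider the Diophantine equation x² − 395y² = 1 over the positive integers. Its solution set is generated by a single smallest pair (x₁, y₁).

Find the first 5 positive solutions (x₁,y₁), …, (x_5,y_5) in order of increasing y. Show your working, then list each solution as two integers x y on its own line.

√395 = [19; 1,6,1,38, …], period ℓ=4 (even) → k=3
step 0: (19, 1)  from 19·(1,0) + (0,1)
…
step 2: (139, 7)  from 6·(20,1) + (19,1)
step 3: (159, 8)  from 1·(139,7) + (20,1)
fundamental: x₁=159, y₁=8  (since 25281 − 395·64 = 1)
k=2:  x_2 = 159·159+395·8·8 = 50561,  y_2 = 159·8+8·159 = 2544
k=3:  x_3 = 159·50561+395·8·2544 = 16078239,  y_3 = 159·2544+8·50561 = 808984
k=4:  x_4 = 159·16078239+395·8·808984 = 5112829441,  y_4 = 159·808984+8·16078239 = 257254368
k=5:  x_5 = 159·5112829441+395·8·257254368 = 1625863683999,  y_5 = 159·257254368+8·5112829441 = 81806080040

159 8
50561 2544
16078239 808984
5112829441 257254368
1625863683999 81806080040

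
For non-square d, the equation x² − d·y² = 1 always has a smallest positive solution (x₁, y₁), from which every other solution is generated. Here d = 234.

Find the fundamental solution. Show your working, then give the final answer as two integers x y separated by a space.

5201 340

√234 → a₀=15, period (3,2,1,2,1,2,3,30); ℓ=8 even so k=7
a_0=15:  p_0=15·1+0=15,  q_0=15·0+1=1
a_1=3:  p_1=3·15+1=46,  q_1=3·1+0=3
…
a_3=1:  p_3=1·107+46=153,  q_3=1·7+3=10
a_4=2:  p_4=2·153+107=413,  q_4=2·10+7=27
a_5=1:  p_5=1·413+153=566,  q_5=1·27+10=37
a_6=2:  p_6=2·566+413=1545,  q_6=2·37+27=101
a_7=3:  p_7=3·1545+566=5201,  q_7=3·101+37=340
(x₁, y₁) = (5201, 340);  5201² − 234·340² = 1 ✓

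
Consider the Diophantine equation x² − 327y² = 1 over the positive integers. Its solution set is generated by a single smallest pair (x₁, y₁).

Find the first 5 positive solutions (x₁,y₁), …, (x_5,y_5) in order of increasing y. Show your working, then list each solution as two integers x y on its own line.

√327 = [18; 12,36, …], period ℓ=2 (even) → k=1
a_0=18:  p_0=18·1+0=18,  q_0=18·0+1=1
a_1=12:  p_1=12·18+1=217,  q_1=12·1+0=12
fundamental: x₁=217, y₁=12  (since 47089 − 327·144 = 1)
n=2: (217,12)∘(217,12) = (217·217+327·12·12, 217·12+12·217) = (94177,5208)
n=3: (94177,5208)∘(217,12) = (217·94177+327·12·5208, 217·5208+12·94177) = (40872601,2260260)
n=4: (40872601,2260260)∘(217,12) = (217·40872601+327·12·2260260, 217·2260260+12·40872601) = (17738614657,980947632)
n=5: (17738614657,980947632)∘(217,12) = (217·17738614657+327·12·980947632, 217·980947632+12·17738614657) = (7698517888537,425729012028)

217 12
94177 5208
40872601 2260260
17738614657 980947632
7698517888537 425729012028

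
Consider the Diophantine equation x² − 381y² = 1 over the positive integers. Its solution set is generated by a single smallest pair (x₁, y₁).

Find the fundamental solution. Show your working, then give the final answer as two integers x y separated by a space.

√381 = [19; 1,1,12,1,1,38, …], period ℓ=6 (even) → k=5
k=0  a_k=19  p_k/q_k = 19/1
…
k=3  a_k=12  p_k/q_k = 488/25
k=4  a_k=1  p_k/q_k = 527/27
k=5  a_k=1  p_k/q_k = 1015/52
→ (1015, 52).  Check: 1015²=1030225, 381·52²=1030224, difference 1.

1015 52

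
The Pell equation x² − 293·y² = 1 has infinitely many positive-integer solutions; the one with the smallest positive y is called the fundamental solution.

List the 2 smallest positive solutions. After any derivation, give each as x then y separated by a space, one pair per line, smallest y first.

√293 = [17; 8,1,1,8,34, …], period ℓ=5 (odd) → k=9
a_0=17:  p_0=17·1+0=17,  q_0=17·0+1=1
…
a_3=1:  p_3=1·154+137=291,  q_3=1·9+8=17
…
a_6=8:  p_6=8·84679+2482=679914,  q_6=8·4947+145=39721
…
a_8=1:  p_8=1·764593+679914=1444507,  q_8=1·44668+39721=84389
a_9=8:  p_9=8·1444507+764593=12320649,  q_9=8·84389+44668=719780
→ (12320649, 719780).  Check: 12320649²=151798391781201, 293·719780²=151798391781200, difference 1.
k=2:  x_2 = 12320649·12320649+293·719780·719780 = 303596783562401,  y_2 = 12320649·719780+719780·12320649 = 17736313474440

12320649 719780
303596783562401 17736313474440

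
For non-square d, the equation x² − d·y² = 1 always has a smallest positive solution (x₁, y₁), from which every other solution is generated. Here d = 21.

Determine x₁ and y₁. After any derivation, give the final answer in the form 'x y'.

55 12

√21 = [4; 1,1,2,1,1,8, …], period ℓ=6 (even) → k=5
a_0=4:  p_0=4·1+0=4,  q_0=4·0+1=1
…
a_2=1:  p_2=1·5+4=9,  q_2=1·1+1=2
a_3=2:  p_3=2·9+5=23,  q_3=2·2+1=5
a_4=1:  p_4=1·23+9=32,  q_4=1·5+2=7
a_5=1:  p_5=1·32+23=55,  q_5=1·7+5=12
fundamental: x₁=55, y₁=12  (since 3025 − 21·144 = 1)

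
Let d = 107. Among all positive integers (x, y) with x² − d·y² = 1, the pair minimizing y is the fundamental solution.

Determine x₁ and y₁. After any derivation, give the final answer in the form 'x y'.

√107 → a₀=10, period (2,1,9,1,2,20); ℓ=6 even so k=5
step 0: (10, 1)  from 10·(1,0) + (0,1)
…
step 4: (331, 32)  from 1·(300,29) + (31,3)
step 5: (962, 93)  from 2·(331,32) + (300,29)
→ (962, 93).  Check: 962²=925444, 107·93²=925443, difference 1.

962 93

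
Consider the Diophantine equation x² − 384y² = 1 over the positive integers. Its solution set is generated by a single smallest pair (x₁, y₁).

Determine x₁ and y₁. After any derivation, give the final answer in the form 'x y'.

4801 245

√384 = [19; 1,1,2,9,2,1,1,38, …], period ℓ=8 (even) → k=7
step 0: (19, 1)  from 19·(1,0) + (0,1)
…
step 2: (39, 2)  from 1·(20,1) + (19,1)
…
step 4: (921, 47)  from 9·(98,5) + (39,2)
step 5: (1940, 99)  from 2·(921,47) + (98,5)
step 6: (2861, 146)  from 1·(1940,99) + (921,47)
step 7: (4801, 245)  from 1·(2861,146) + (1940,99)
→ (4801, 245).  Check: 4801²=23049601, 384·245²=23049600, difference 1.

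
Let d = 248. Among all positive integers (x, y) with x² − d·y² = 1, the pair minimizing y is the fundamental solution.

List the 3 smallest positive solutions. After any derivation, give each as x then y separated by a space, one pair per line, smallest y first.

d=248: √d = [15; 1,2,1,30] (ℓ=4, even), read p_3/q_3
a_0=15:  p_0=15·1+0=15,  q_0=15·0+1=1
…
a_2=2:  p_2=2·16+15=47,  q_2=2·1+1=3
a_3=1:  p_3=1·47+16=63,  q_3=1·3+1=4
fundamental: x₁=63, y₁=4  (since 3969 − 248·16 = 1)
(x_2, y_2) = (63·63 + 248·4·4, 63·4 + 4·63) = (7937, 504)
(x_3, y_3) = (63·7937 + 248·4·504, 63·504 + 4·7937) = (999999, 63500)

63 4
7937 504
999999 63500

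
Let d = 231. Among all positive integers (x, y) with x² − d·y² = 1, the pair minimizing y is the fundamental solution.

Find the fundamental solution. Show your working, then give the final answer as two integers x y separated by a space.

76 5

√231 → a₀=15, period (5,30); ℓ=2 even so k=1
k=0  a_k=15  p_k/q_k = 15/1
k=1  a_k=5  p_k/q_k = 76/5
→ (76, 5).  Check: 76²=5776, 231·5²=5775, difference 1.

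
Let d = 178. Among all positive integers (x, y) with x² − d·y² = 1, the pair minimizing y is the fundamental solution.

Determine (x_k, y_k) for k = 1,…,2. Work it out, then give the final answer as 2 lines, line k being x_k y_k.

√178 → a₀=13, period (2,1,12,1,2,26); ℓ=6 even so k=5
k=0  a_k=13  p_k/q_k = 13/1
k=1  a_k=2  p_k/q_k = 27/2
k=2  a_k=1  p_k/q_k = 40/3
k=3  a_k=12  p_k/q_k = 507/38
k=4  a_k=1  p_k/q_k = 547/41
k=5  a_k=2  p_k/q_k = 1601/120
(x₁, y₁) = (1601, 120);  1601² − 178·120² = 1 ✓
(1601+120√178)^2 = 5126401 + 384240√178

1601 120
5126401 384240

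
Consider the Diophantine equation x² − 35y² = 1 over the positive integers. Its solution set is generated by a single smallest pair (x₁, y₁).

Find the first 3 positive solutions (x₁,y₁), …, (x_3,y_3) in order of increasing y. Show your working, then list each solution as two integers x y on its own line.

6 1
71 12
846 143

d=35: √d = [5; 1,10] (ℓ=2, even), read p_1/q_1
i=0: a=5 ⇒ p=5, q=1
i=1: a=1 ⇒ p=6, q=1
→ (6, 1).  Check: 6²=36, 35·1²=35, difference 1.
(6+1√35)^2 = 71 + 12√35
(6+1√35)^3 = 846 + 143√35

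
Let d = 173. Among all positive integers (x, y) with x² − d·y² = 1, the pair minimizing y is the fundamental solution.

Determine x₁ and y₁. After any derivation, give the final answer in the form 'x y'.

√173 → a₀=13, period (6,1,1,6,26); ℓ=5 odd so k=9
a_0=13:  p_0=13·1+0=13,  q_0=13·0+1=1
a_1=6:  p_1=6·13+1=79,  q_1=6·1+0=6
a_2=1:  p_2=1·79+13=92,  q_2=1·6+1=7
…
a_6=6:  p_6=6·29239+1118=176552,  q_6=6·2223+85=13423
…
a_8=1:  p_8=1·205791+176552=382343,  q_8=1·15646+13423=29069
a_9=6:  p_9=6·382343+205791=2499849,  q_9=6·29069+15646=190060
(x₁, y₁) = (2499849, 190060);  2499849² − 173·190060² = 1 ✓

2499849 190060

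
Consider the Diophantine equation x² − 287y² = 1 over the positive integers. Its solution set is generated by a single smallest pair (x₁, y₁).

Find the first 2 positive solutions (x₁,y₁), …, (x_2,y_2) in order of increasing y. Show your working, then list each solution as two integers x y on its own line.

√287 → a₀=16, period (1,15,1,32); ℓ=4 even so k=3
i=0: a=16 ⇒ p=16, q=1
…
i=2: a=15 ⇒ p=271, q=16
i=3: a=1 ⇒ p=288, q=17
fundamental: x₁=288, y₁=17  (since 82944 − 287·289 = 1)
n=2: (288,17)∘(288,17) = (288·288+287·17·17, 288·17+17·288) = (165887,9792)

288 17
165887 9792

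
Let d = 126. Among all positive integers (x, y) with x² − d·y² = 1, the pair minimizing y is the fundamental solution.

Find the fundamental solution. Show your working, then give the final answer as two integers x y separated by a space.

449 40

d=126: √d = [11; 4,2,4,22] (ℓ=4, even), read p_3/q_3
k=0  a_k=11  p_k/q_k = 11/1
k=1  a_k=4  p_k/q_k = 45/4
k=2  a_k=2  p_k/q_k = 101/9
k=3  a_k=4  p_k/q_k = 449/40
→ (449, 40).  Check: 449²=201601, 126·40²=201600, difference 1.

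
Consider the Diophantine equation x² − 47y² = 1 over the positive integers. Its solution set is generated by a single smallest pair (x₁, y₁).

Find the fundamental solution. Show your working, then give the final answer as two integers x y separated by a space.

√47 = [6; 1,5,1,12, …], period ℓ=4 (even) → k=3
a_0=6:  p_0=6·1+0=6,  q_0=6·0+1=1
…
a_2=5:  p_2=5·7+6=41,  q_2=5·1+1=6
a_3=1:  p_3=1·41+7=48,  q_3=1·6+1=7
(x₁, y₁) = (48, 7);  48² − 47·7² = 1 ✓

48 7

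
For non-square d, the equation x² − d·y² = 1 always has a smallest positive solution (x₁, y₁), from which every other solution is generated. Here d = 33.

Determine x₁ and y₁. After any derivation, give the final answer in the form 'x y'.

23 4

d=33: √d = [5; 1,2,1,10] (ℓ=4, even), read p_3/q_3
i=0: a=5 ⇒ p=5, q=1
i=1: a=1 ⇒ p=6, q=1
i=2: a=2 ⇒ p=17, q=3
i=3: a=1 ⇒ p=23, q=4
fundamental: x₁=23, y₁=4  (since 529 − 33·16 = 1)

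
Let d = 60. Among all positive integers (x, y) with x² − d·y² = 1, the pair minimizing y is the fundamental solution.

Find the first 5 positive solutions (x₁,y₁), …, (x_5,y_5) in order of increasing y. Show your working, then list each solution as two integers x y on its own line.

31 4
1921 248
119071 15372
7380481 952816
457470751 59059220

√60 = [7; 1,2,1,14, …], period ℓ=4 (even) → k=3
step 0: (7, 1)  from 7·(1,0) + (0,1)
…
step 2: (23, 3)  from 2·(8,1) + (7,1)
step 3: (31, 4)  from 1·(23,3) + (8,1)
→ (31, 4).  Check: 31²=961, 60·4²=960, difference 1.
n=2: (31,4)∘(31,4) = (31·31+60·4·4, 31·4+4·31) = (1921,248)
n=3: (1921,248)∘(31,4) = (31·1921+60·4·248, 31·248+4·1921) = (119071,15372)
n=4: (119071,15372)∘(31,4) = (31·119071+60·4·15372, 31·15372+4·119071) = (7380481,952816)
n=5: (7380481,952816)∘(31,4) = (31·7380481+60·4·952816, 31·952816+4·7380481) = (457470751,59059220)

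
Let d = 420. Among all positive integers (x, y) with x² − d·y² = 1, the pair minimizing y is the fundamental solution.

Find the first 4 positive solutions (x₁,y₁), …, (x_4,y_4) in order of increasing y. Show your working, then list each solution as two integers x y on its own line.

d=420: √d = [20; 2,40] (ℓ=2, even), read p_1/q_1
k=0  a_k=20  p_k/q_k = 20/1
k=1  a_k=2  p_k/q_k = 41/2
fundamental: x₁=41, y₁=2  (since 1681 − 420·4 = 1)
k=2:  x_2 = 41·41+420·2·2 = 3361,  y_2 = 41·2+2·41 = 164
k=3:  x_3 = 41·3361+420·2·164 = 275561,  y_3 = 41·164+2·3361 = 13446
k=4:  x_4 = 41·275561+420·2·13446 = 22592641,  y_4 = 41·13446+2·275561 = 1102408

41 2
3361 164
275561 13446
22592641 1102408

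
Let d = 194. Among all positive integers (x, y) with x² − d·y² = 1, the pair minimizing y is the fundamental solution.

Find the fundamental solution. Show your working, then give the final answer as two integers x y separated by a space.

√194 → a₀=13, period (1,12,1,26); ℓ=4 even so k=3
i=0: a=13 ⇒ p=13, q=1
i=1: a=1 ⇒ p=14, q=1
i=2: a=12 ⇒ p=181, q=13
i=3: a=1 ⇒ p=195, q=14
fundamental: x₁=195, y₁=14  (since 38025 − 194·196 = 1)

195 14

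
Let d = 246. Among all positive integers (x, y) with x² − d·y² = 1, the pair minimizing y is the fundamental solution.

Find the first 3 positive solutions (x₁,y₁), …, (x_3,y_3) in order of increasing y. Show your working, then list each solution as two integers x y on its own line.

√246 = [15; 1,2,5,1,14,1,5,2,1,30, …], period ℓ=10 (even) → k=9
i=0: a=15 ⇒ p=15, q=1
…
i=3: a=5 ⇒ p=251, q=16
…
i=7: a=5 ⇒ p=28028, q=1787
i=8: a=2 ⇒ p=60777, q=3875
i=9: a=1 ⇒ p=88805, q=5662
(x₁, y₁) = (88805, 5662);  88805² − 246·5662² = 1 ✓
k=2:  x_2 = 88805·88805+246·5662·5662 = 15772656049,  y_2 = 88805·5662+5662·88805 = 1005627820
k=3:  x_3 = 88805·15772656049+246·5662·1005627820 = 2801381440774085,  y_3 = 88805·1005627820+5662·15772656049 = 178609557104538

88805 5662
15772656049 1005627820
2801381440774085 178609557104538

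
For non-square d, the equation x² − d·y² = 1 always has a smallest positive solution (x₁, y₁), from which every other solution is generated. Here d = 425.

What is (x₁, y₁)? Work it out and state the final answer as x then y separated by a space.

143649 6968

[20; 1,1,1,1,1,1,40] for √425; ℓ=7 ⇒ convergent index 13
i=0: a=20 ⇒ p=20, q=1
i=1: a=1 ⇒ p=21, q=1
i=2: a=1 ⇒ p=41, q=2
i=3: a=1 ⇒ p=62, q=3
i=4: a=1 ⇒ p=103, q=5
…
i=7: a=40 ⇒ p=10885, q=528
i=8: a=1 ⇒ p=11153, q=541
…
i=10: a=1 ⇒ p=33191, q=1610
i=11: a=1 ⇒ p=55229, q=2679
i=12: a=1 ⇒ p=88420, q=4289
i=13: a=1 ⇒ p=143649, q=6968
→ (143649, 6968).  Check: 143649²=20635035201, 425·6968²=20635035200, difference 1.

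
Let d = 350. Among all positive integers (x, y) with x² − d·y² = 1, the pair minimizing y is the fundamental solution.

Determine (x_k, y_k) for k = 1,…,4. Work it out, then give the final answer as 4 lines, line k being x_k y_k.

[18; 1,2,2,2,1,36] for √350; ℓ=6 ⇒ convergent index 5
step 0: (18, 1)  from 18·(1,0) + (0,1)
step 1: (19, 1)  from 1·(18,1) + (1,0)
step 2: (56, 3)  from 2·(19,1) + (18,1)
step 3: (131, 7)  from 2·(56,3) + (19,1)
step 4: (318, 17)  from 2·(131,7) + (56,3)
step 5: (449, 24)  from 1·(318,17) + (131,7)
→ (449, 24).  Check: 449²=201601, 350·24²=201600, difference 1.
(x_2, y_2) = (449·449 + 350·24·24, 449·24 + 24·449) = (403201, 21552)
(x_3, y_3) = (449·403201 + 350·24·21552, 449·21552 + 24·403201) = (362074049, 19353672)
(x_4, y_4) = (449·362074049 + 350·24·19353672, 449·19353672 + 24·362074049) = (325142092801, 17379575904)

449 24
403201 21552
362074049 19353672
325142092801 17379575904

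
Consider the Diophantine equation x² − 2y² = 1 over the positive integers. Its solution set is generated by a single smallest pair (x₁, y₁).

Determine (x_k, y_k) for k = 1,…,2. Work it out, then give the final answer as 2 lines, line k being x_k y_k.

3 2
17 12

√2 → a₀=1, period (2); ℓ=1 odd so k=1
step 0: (1, 1)  from 1·(1,0) + (0,1)
step 1: (3, 2)  from 2·(1,1) + (1,0)
fundamental: x₁=3, y₁=2  (since 9 − 2·4 = 1)
n=2: (3,2)∘(3,2) = (3·3+2·2·2, 3·2+2·3) = (17,12)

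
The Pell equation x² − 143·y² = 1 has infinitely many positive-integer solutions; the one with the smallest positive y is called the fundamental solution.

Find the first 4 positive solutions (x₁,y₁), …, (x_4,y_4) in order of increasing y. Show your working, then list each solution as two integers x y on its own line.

12 1
287 24
6876 575
164737 13776

d=143: √d = [11; 1,22] (ℓ=2, even), read p_1/q_1
i=0: a=11 ⇒ p=11, q=1
i=1: a=1 ⇒ p=12, q=1
fundamental: x₁=12, y₁=1  (since 144 − 143·1 = 1)
(12+1√143)^2 = 287 + 24√143
(12+1√143)^3 = 6876 + 575√143
(12+1√143)^4 = 164737 + 13776√143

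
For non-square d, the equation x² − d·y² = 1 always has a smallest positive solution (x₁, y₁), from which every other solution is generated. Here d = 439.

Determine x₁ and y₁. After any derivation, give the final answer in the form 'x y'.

440 21

√439 = [20; 1,19,1,40, …], period ℓ=4 (even) → k=3
step 0: (20, 1)  from 20·(1,0) + (0,1)
step 1: (21, 1)  from 1·(20,1) + (1,0)
step 2: (419, 20)  from 19·(21,1) + (20,1)
step 3: (440, 21)  from 1·(419,20) + (21,1)
(x₁, y₁) = (440, 21);  440² − 439·21² = 1 ✓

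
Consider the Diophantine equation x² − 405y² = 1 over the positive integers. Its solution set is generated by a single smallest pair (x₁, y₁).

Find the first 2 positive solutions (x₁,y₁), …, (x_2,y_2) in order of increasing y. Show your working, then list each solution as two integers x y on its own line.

161 8
51841 2576

√405 = [20; 8,40, …], period ℓ=2 (even) → k=1
i=0: a=20 ⇒ p=20, q=1
i=1: a=8 ⇒ p=161, q=8
→ (161, 8).  Check: 161²=25921, 405·8²=25920, difference 1.
(x_2, y_2) = (161·161 + 405·8·8, 161·8 + 8·161) = (51841, 2576)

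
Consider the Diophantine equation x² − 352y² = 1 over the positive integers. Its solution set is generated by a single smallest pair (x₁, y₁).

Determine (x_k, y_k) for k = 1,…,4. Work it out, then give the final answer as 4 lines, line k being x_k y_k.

√352 → a₀=18, period (1,3,5,9,5,3,1,36); ℓ=8 even so k=7
step 0: (18, 1)  from 18·(1,0) + (0,1)
…
step 6: (59118, 3151)  from 3·(18499,986) + (3621,193)
step 7: (77617, 4137)  from 1·(59118,3151) + (18499,986)
→ (77617, 4137).  Check: 77617²=6024398689, 352·4137²=6024398688, difference 1.
k=2:  x_2 = 77617·77617+352·4137·4137 = 12048797377,  y_2 = 77617·4137+4137·77617 = 642203058
k=3:  x_3 = 77617·12048797377+352·4137·642203058 = 1870383011943601,  y_3 = 77617·642203058+4137·12048797377 = 99691749501435
k=4:  x_4 = 77617·1870383011943601+352·4137·99691749501435 = 290347036464004160257,  y_4 = 77617·99691749501435+4137·1870383011943601 = 15475549041463557732

77617 4137
12048797377 642203058
1870383011943601 99691749501435
290347036464004160257 15475549041463557732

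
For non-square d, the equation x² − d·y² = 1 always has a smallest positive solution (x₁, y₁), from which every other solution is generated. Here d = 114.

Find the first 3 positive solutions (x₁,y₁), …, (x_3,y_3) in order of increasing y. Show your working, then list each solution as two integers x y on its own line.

√114 = [10; 1,2,10,2,1,20, …], period ℓ=6 (even) → k=5
k=0  a_k=10  p_k/q_k = 10/1
…
k=4  a_k=2  p_k/q_k = 694/65
k=5  a_k=1  p_k/q_k = 1025/96
→ (1025, 96).  Check: 1025²=1050625, 114·96²=1050624, difference 1.
k=2:  x_2 = 1025·1025+114·96·96 = 2101249,  y_2 = 1025·96+96·1025 = 196800
k=3:  x_3 = 1025·2101249+114·96·196800 = 4307559425,  y_3 = 1025·196800+96·2101249 = 403439904

1025 96
2101249 196800
4307559425 403439904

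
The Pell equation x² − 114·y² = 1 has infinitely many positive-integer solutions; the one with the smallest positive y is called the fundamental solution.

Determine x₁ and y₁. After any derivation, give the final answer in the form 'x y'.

1025 96

√114 → a₀=10, period (1,2,10,2,1,20); ℓ=6 even so k=5
i=0: a=10 ⇒ p=10, q=1
i=1: a=1 ⇒ p=11, q=1
i=2: a=2 ⇒ p=32, q=3
…
i=4: a=2 ⇒ p=694, q=65
i=5: a=1 ⇒ p=1025, q=96
→ (1025, 96).  Check: 1025²=1050625, 114·96²=1050624, difference 1.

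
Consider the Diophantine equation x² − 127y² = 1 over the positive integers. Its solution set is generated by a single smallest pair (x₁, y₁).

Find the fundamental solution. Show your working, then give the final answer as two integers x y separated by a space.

4730624 419775

d=127: √d = [11; 3,1,2,2,7,11,7,2,2,1,3,22] (ℓ=12, even), read p_11/q_11
k=0  a_k=11  p_k/q_k = 11/1
…
k=4  a_k=2  p_k/q_k = 293/26
k=5  a_k=7  p_k/q_k = 2175/193
…
k=7  a_k=7  p_k/q_k = 171701/15236
…
k=9  a_k=2  p_k/q_k = 906941/80478
k=10  a_k=1  p_k/q_k = 1274561/113099
k=11  a_k=3  p_k/q_k = 4730624/419775
→ (4730624, 419775).  Check: 4730624²=22378803429376, 127·419775²=22378803429375, difference 1.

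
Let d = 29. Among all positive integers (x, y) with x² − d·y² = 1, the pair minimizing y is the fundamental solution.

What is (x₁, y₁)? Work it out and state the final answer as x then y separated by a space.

9801 1820

√29 = [5; 2,1,1,2,10, …], period ℓ=5 (odd) → k=9
a_0=5:  p_0=5·1+0=5,  q_0=5·0+1=1
a_1=2:  p_1=2·5+1=11,  q_1=2·1+0=2
a_2=1:  p_2=1·11+5=16,  q_2=1·2+1=3
a_3=1:  p_3=1·16+11=27,  q_3=1·3+2=5
…
a_5=10:  p_5=10·70+27=727,  q_5=10·13+5=135
a_6=2:  p_6=2·727+70=1524,  q_6=2·135+13=283
a_7=1:  p_7=1·1524+727=2251,  q_7=1·283+135=418
a_8=1:  p_8=1·2251+1524=3775,  q_8=1·418+283=701
a_9=2:  p_9=2·3775+2251=9801,  q_9=2·701+418=1820
fundamental: x₁=9801, y₁=1820  (since 96059601 − 29·3312400 = 1)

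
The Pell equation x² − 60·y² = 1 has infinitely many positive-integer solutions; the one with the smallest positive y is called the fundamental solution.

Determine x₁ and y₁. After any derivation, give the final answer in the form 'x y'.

√60 → a₀=7, period (1,2,1,14); ℓ=4 even so k=3
i=0: a=7 ⇒ p=7, q=1
i=1: a=1 ⇒ p=8, q=1
i=2: a=2 ⇒ p=23, q=3
i=3: a=1 ⇒ p=31, q=4
→ (31, 4).  Check: 31²=961, 60·4²=960, difference 1.

31 4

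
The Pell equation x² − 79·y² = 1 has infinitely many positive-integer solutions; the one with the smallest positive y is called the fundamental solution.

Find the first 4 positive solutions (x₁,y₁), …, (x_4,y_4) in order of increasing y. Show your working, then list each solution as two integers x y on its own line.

80 9
12799 1440
2047760 230391
327628801 36861120

[8; 1,7,1,16] for √79; ℓ=4 ⇒ convergent index 3
a_0=8:  p_0=8·1+0=8,  q_0=8·0+1=1
a_1=1:  p_1=1·8+1=9,  q_1=1·1+0=1
a_2=7:  p_2=7·9+8=71,  q_2=7·1+1=8
a_3=1:  p_3=1·71+9=80,  q_3=1·8+1=9
→ (80, 9).  Check: 80²=6400, 79·9²=6399, difference 1.
n=2: (80,9)∘(80,9) = (80·80+79·9·9, 80·9+9·80) = (12799,1440)
n=3: (12799,1440)∘(80,9) = (80·12799+79·9·1440, 80·1440+9·12799) = (2047760,230391)
n=4: (2047760,230391)∘(80,9) = (80·2047760+79·9·230391, 80·230391+9·2047760) = (327628801,36861120)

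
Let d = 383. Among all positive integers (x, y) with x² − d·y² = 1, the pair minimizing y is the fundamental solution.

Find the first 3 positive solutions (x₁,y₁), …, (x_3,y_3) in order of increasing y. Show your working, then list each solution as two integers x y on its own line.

18768 959
704475647 35997024
26443197867024 1351184291905

d=383: √d = [19; 1,1,3,19,3,1,1,38] (ℓ=8, even), read p_7/q_7
step 0: (19, 1)  from 19·(1,0) + (0,1)
…
step 2: (39, 2)  from 1·(20,1) + (19,1)
…
step 4: (2642, 135)  from 19·(137,7) + (39,2)
…
step 6: (10705, 547)  from 1·(8063,412) + (2642,135)
step 7: (18768, 959)  from 1·(10705,547) + (8063,412)
→ (18768, 959).  Check: 18768²=352237824, 383·959²=352237823, difference 1.
(x_2, y_2) = (18768·18768 + 383·959·959, 18768·959 + 959·18768) = (704475647, 35997024)
(x_3, y_3) = (18768·704475647 + 383·959·35997024, 18768·35997024 + 959·704475647) = (26443197867024, 1351184291905)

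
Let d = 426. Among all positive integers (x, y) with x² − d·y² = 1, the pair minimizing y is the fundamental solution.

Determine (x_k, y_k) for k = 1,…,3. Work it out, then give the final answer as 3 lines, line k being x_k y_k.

88751 4300
15753480001 763258600
2796274207048751 135479928012900

d=426: √d = [20; 1,1,1,3,2,6,2,3,1,1,1,40] (ℓ=12, even), read p_11/q_11
step 0: (20, 1)  from 20·(1,0) + (0,1)
step 1: (21, 1)  from 1·(20,1) + (1,0)
…
step 8: (24809, 1202)  from 3·(7162,347) + (3323,161)
…
step 10: (56780, 2751)  from 1·(31971,1549) + (24809,1202)
step 11: (88751, 4300)  from 1·(56780,2751) + (31971,1549)
(x₁, y₁) = (88751, 4300);  88751² − 426·4300² = 1 ✓
(88751+4300√426)^2 = 15753480001 + 763258600√426
(88751+4300√426)^3 = 2796274207048751 + 135479928012900√426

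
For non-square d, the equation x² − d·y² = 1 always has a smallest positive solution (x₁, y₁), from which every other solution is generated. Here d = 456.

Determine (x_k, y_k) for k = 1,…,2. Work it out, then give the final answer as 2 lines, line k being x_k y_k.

1025 48
2101249 98400

√456 = [21; 2,1,4,1,2,42, …], period ℓ=6 (even) → k=5
k=0  a_k=21  p_k/q_k = 21/1
…
k=4  a_k=1  p_k/q_k = 363/17
k=5  a_k=2  p_k/q_k = 1025/48
→ (1025, 48).  Check: 1025²=1050625, 456·48²=1050624, difference 1.
(x_2, y_2) = (1025·1025 + 456·48·48, 1025·48 + 48·1025) = (2101249, 98400)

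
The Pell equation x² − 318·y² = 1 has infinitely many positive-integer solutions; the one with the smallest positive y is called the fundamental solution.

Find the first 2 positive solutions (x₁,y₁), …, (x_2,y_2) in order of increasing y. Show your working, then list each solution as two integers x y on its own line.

107 6
22897 1284

√318 = [17; 1,4,1,34, …], period ℓ=4 (even) → k=3
i=0: a=17 ⇒ p=17, q=1
i=1: a=1 ⇒ p=18, q=1
i=2: a=4 ⇒ p=89, q=5
i=3: a=1 ⇒ p=107, q=6
fundamental: x₁=107, y₁=6  (since 11449 − 318·36 = 1)
k=2:  x_2 = 107·107+318·6·6 = 22897,  y_2 = 107·6+6·107 = 1284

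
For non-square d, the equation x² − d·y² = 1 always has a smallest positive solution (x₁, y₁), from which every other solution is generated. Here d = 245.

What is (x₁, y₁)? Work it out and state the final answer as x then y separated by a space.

√245 = [15; 1,1,1,7,6,7,1,1,1,30, …], period ℓ=10 (even) → k=9
step 0: (15, 1)  from 15·(1,0) + (0,1)
step 1: (16, 1)  from 1·(15,1) + (1,0)
step 2: (31, 2)  from 1·(16,1) + (15,1)
…
step 4: (360, 23)  from 7·(47,3) + (31,2)
step 5: (2207, 141)  from 6·(360,23) + (47,3)
…
step 8: (33825, 2161)  from 1·(18016,1151) + (15809,1010)
step 9: (51841, 3312)  from 1·(33825,2161) + (18016,1151)
→ (51841, 3312).  Check: 51841²=2687489281, 245·3312²=2687489280, difference 1.

51841 3312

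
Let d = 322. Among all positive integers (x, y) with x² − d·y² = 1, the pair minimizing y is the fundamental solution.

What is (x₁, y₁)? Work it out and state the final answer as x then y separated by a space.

√322 → a₀=17, period (1,16,1,34); ℓ=4 even so k=3
i=0: a=17 ⇒ p=17, q=1
i=1: a=1 ⇒ p=18, q=1
i=2: a=16 ⇒ p=305, q=17
i=3: a=1 ⇒ p=323, q=18
fundamental: x₁=323, y₁=18  (since 104329 − 322·324 = 1)

323 18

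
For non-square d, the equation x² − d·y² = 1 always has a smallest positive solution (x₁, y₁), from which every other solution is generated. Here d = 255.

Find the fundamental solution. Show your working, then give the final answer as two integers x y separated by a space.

√255 → a₀=15, period (1,30); ℓ=2 even so k=1
step 0: (15, 1)  from 15·(1,0) + (0,1)
step 1: (16, 1)  from 1·(15,1) + (1,0)
(x₁, y₁) = (16, 1);  16² − 255·1² = 1 ✓

16 1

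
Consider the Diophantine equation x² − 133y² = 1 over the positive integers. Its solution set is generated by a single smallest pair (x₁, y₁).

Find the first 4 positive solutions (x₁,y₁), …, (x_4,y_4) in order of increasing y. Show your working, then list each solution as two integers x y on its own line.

[11; 1,1,7,5,1,…,1,1,22] for √133; ℓ=16 ⇒ convergent index 15
a_0=11:  p_0=11·1+0=11,  q_0=11·0+1=1
…
a_3=7:  p_3=7·23+12=173,  q_3=7·2+1=15
a_4=5:  p_4=5·173+23=888,  q_4=5·15+2=77
a_5=1:  p_5=1·888+173=1061,  q_5=1·77+15=92
a_6=1:  p_6=1·1061+888=1949,  q_6=1·92+77=169
a_7=1:  p_7=1·1949+1061=3010,  q_7=1·169+92=261
a_8=2:  p_8=2·3010+1949=7969,  q_8=2·261+169=691
a_9=1:  p_9=1·7969+3010=10979,  q_9=1·691+261=952
…
a_11=1:  p_11=1·18948+10979=29927,  q_11=1·1643+952=2595
a_12=5:  p_12=5·29927+18948=168583,  q_12=5·2595+1643=14618
a_13=7:  p_13=7·168583+29927=1210008,  q_13=7·14618+2595=104921
a_14=1:  p_14=1·1210008+168583=1378591,  q_14=1·104921+14618=119539
a_15=1:  p_15=1·1378591+1210008=2588599,  q_15=1·119539+104921=224460
fundamental: x₁=2588599, y₁=224460  (since 6700844782801 − 133·50382291600 = 1)
k=2:  x_2 = 2588599·2588599+133·224460·224460 = 13401689565601,  y_2 = 2588599·224460+224460·2588599 = 1162073863080
k=3:  x_3 = 2588599·13401689565601+133·224460·1162073863080 = 69383200415647777399,  y_3 = 2588599·1162073863080+224460·13401689565601 = 6016286479789825380
k=4:  x_4 = 2588599·69383200415647777399+133·224460·6016286479789825380 = 359210566425477440164982401,  y_4 = 2588599·6016286479789825380+224460·69383200415647777399 = 31147506330593762303822160

2588599 224460
13401689565601 1162073863080
69383200415647777399 6016286479789825380
359210566425477440164982401 31147506330593762303822160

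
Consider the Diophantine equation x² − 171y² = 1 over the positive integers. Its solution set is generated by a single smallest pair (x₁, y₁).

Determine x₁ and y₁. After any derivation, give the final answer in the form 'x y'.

170 13

√171 → a₀=13, period (13,26); ℓ=2 even so k=1
a_0=13:  p_0=13·1+0=13,  q_0=13·0+1=1
a_1=13:  p_1=13·13+1=170,  q_1=13·1+0=13
(x₁, y₁) = (170, 13);  170² − 171·13² = 1 ✓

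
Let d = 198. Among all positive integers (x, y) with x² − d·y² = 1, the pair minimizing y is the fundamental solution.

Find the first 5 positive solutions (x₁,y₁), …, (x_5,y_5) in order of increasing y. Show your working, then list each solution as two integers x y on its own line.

[14; 14,28] for √198; ℓ=2 ⇒ convergent index 1
step 0: (14, 1)  from 14·(1,0) + (0,1)
step 1: (197, 14)  from 14·(14,1) + (1,0)
(x₁, y₁) = (197, 14);  197² − 198·14² = 1 ✓
(197+14√198)^2 = 77617 + 5516√198
(197+14√198)^3 = 30580901 + 2173290√198
(197+14√198)^4 = 12048797377 + 856270744√198
(197+14√198)^5 = 4747195585637 + 337368499846√198

197 14
77617 5516
30580901 2173290
12048797377 856270744
4747195585637 337368499846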